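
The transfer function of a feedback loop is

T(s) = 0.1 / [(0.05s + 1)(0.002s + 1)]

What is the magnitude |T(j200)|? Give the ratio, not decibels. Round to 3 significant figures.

0.00924

At ω = 200 rad/s:
pole (1 + j200·0.05) = 1 + j10 → |·| ≈ 10.05, ∠ ≈ 84.29°
pole (1 + j200·0.002) = 1 + j0.4 → |·| ≈ 1.077, ∠ ≈ 21.80°
|T| = 0.1 · 1 / (10.05 · 1.077) ≈ 0.0092389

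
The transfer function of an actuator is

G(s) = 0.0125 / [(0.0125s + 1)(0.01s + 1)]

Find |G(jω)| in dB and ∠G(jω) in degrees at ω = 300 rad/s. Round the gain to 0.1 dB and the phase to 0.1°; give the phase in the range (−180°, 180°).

At ω = 300 rad/s:
pole (1 + j300·0.0125) = 1 + j3.75 → |·| ≈ 3.881, ∠ ≈ 75.07°
pole (1 + j300·0.01) = 1 + j3 → |·| ≈ 3.1623, ∠ ≈ 71.57°
|G| = 0.0125 · 1 / (3.881 · 3.1623) ≈ 0.0010185
Gain = 20 log₁₀(0.0010185) ≈ -59.84 dB
∠G = (0°) − (75.07° + 71.57°) = -146.64°

-59.8 dB, -146.6°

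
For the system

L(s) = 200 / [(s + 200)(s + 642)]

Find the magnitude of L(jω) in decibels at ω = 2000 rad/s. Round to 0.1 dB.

At s = jω = j2000:
pole (s+200): 200 + j2000 → |·| = √(200²+2000²) = √4040000 ≈ 2010, ∠ = arctan(2000/200) ≈ 84.29°
pole (s+642): 642 + j2000 → |·| = √(642²+2000²) = √4412164 ≈ 2100.5, ∠ = arctan(2000/642) ≈ 72.20°
|L| = 200 / 4.222e+06 ≈ 4.7371e-05
Gain = 20 log₁₀(4.7371e-05) ≈ -86.49 dB

-86.5 dB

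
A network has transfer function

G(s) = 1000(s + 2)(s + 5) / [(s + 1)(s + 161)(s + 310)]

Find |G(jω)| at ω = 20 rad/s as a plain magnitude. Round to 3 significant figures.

At s = jω = j20:
zero (s+2): 2 + j20 → |·| = √(2²+20²) = √404 ≈ 20.1, ∠ = arctan(20/2) ≈ 84.29°
zero (s+5): 5 + j20 → |·| = √(5²+20²) = √425 ≈ 20.616, ∠ = arctan(20/5) ≈ 75.96°
pole (s+1): 1 + j20 → |·| = √(1²+20²) = √401 ≈ 20.025, ∠ = arctan(20/1) ≈ 87.14°
pole (s+161): 161 + j20 → |·| = √(161²+20²) = √26321 ≈ 162.24, ∠ = arctan(20/161) ≈ 7.08°
pole (s+310): 310 + j20 → |·| = √(310²+20²) = √96500 ≈ 310.64, ∠ = arctan(20/310) ≈ 3.69°
|G| = 1000 · 414.38 / 1.0092e+06 ≈ 0.4106

0.411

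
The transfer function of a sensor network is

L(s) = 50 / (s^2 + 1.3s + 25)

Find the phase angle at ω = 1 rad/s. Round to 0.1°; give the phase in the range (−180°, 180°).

-3.1°

At s = jω = j1:
quadratic: (j1)² + 1.3·j1 + 25 = 24 + j1.3 → |·| ≈ 24.035, ∠ ≈ 3.10°
∠L = 0.00° − 3.10° = -3.10°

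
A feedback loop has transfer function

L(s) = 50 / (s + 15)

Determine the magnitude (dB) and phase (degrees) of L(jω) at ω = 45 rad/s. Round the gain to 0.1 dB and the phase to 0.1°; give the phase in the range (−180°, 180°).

0.5 dB, -71.6°

Substitute s = j45:
Numerator: 50 = 50 + j0
Denominator: (j45) + 15 = 15 + j45
|N| = √(50² + 0²) ≈ 50, ∠N ≈ 0.00°
|D| = √(15² + 45²) ≈ 47.434, ∠D ≈ 71.57°
|L| = 50 / 47.434 ≈ 1.0541
Gain = 20 log₁₀(1.0541) ≈ 0.46 dB
∠L = 0.00° − 71.57° = -71.57°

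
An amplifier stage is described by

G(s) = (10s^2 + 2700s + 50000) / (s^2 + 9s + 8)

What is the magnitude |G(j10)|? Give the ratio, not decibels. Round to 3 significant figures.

Substitute s = j10:
Numerator: 10(j10)^2 + 2700(j10) + 50000 = 49000 + j27000
Denominator: (j10)^2 + 9(j10) + 8 = -92 + j90
|N| = √(49000² + 27000²) ≈ 55946, ∠N ≈ 28.86°
|D| = √(92² + 90²) ≈ 128.7, ∠D ≈ 135.63°
|G| = 55946 / 128.7 ≈ 434.7

435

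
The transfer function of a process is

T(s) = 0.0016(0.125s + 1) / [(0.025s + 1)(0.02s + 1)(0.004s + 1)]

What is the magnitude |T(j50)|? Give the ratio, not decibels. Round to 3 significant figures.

0.00439

At ω = 50 rad/s:
zero (1 + j50·0.125) = 1 + j6.25 → |·| ≈ 6.3295, ∠ ≈ 80.91°
pole (1 + j50·0.025) = 1 + j1.25 → |·| ≈ 1.6008, ∠ ≈ 51.34°
pole (1 + j50·0.02) = 1 + j1 → |·| ≈ 1.4142, ∠ ≈ 45.00°
pole (1 + j50·0.004) = 1 + j0.2 → |·| ≈ 1.0198, ∠ ≈ 11.31°
|T| = 0.0016 · 6.3295 / (1.6008 · 1.4142 · 1.0198) ≈ 0.0043866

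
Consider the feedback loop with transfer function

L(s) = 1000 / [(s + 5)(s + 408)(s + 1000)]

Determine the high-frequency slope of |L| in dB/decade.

-60 dB/decade

Each pole contributes −20 dB/decade at high frequency; each zero contributes +20 dB/decade.
Net: 0 zero(s) − 3 pole(s) → -60 dB/decade.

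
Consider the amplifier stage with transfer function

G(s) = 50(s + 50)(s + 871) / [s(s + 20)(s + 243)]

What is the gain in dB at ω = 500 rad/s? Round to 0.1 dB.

-14.8 dB

At s = jω = j500:
zero (s+50): 50 + j500 → |·| = √(50²+500²) = √252500 ≈ 502.49, ∠ = arctan(500/50) ≈ 84.29°
zero (s+871): 871 + j500 → |·| = √(871²+500²) = √1008641 ≈ 1004.3, ∠ = arctan(500/871) ≈ 29.86°
pole (s+20): 20 + j500 → |·| = √(20²+500²) = √250400 ≈ 500.4, ∠ = arctan(500/20) ≈ 87.71°
pole (s+243): 243 + j500 → |·| = √(243²+500²) = √309049 ≈ 555.92, ∠ = arctan(500/243) ≈ 64.08°
pole at origin: |s| = 500, ∠ = 90.00° (in denominator)
|G| = 50 · 5.0465e+05 / 1.3909e+08 ≈ 0.18141
Gain = 20 log₁₀(0.18141) ≈ -14.83 dB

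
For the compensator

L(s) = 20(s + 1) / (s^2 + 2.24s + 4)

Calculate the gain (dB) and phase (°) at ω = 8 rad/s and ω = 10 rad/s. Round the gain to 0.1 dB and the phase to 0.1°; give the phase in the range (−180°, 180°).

At s = jω = j8:
zero (s+1): 1 + j8 → |·| = √(1²+8²) = √65 ≈ 8.0623, ∠ = arctan(8/1) ≈ 82.87°
quadratic: (j8)² + 2.24·j8 + 4 = -60 + j17.92 → |·| ≈ 62.619, ∠ ≈ 163.37°
|L| = 20 · 8.0623 / 62.619 ≈ 2.575
Gain = 20 log₁₀(2.575) ≈ 8.22 dB
∠L = 82.87° − 163.37° = -80.50°

At s = jω = j10:
zero (s+1): 1 + j10 → |·| = √(1²+10²) = √101 ≈ 10.05, ∠ = arctan(10/1) ≈ 84.29°
quadratic: (j10)² + 2.24·j10 + 4 = -96 + j22.4 → |·| ≈ 98.579, ∠ ≈ 166.87°
|L| = 20 · 10.05 / 98.579 ≈ 2.039
Gain = 20 log₁₀(2.039) ≈ 6.19 dB
∠L = 84.29° − 166.87° = -82.58°

ω = 8: 8.2 dB, -80.5°; ω = 10: 6.2 dB, -82.6°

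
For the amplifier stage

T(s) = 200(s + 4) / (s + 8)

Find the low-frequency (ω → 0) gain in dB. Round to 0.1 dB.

40.0 dB

T(0) = 200·4 / (8) = 100
20 log₁₀(100) ≈ 40.00 dB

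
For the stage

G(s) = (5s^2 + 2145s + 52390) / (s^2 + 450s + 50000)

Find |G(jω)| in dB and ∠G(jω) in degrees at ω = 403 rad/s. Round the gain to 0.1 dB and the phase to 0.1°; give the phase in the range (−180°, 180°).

14.6 dB, 9.5°

Substitute s = j403:
Numerator: 5(j403)^2 + 2145(j403) + 52390 = -759655 + j864435
Denominator: (j403)^2 + 450(j403) + 50000 = -112409 + j181350
|N| = √(759655² + 864435²) ≈ 1.1508e+06, ∠N ≈ 131.31°
|D| = √(112409² + 181350²) ≈ 2.1336e+05, ∠D ≈ 121.79°
|G| = 1.1508e+06 / 2.1336e+05 ≈ 5.3937
Gain = 20 log₁₀(5.3937) ≈ 14.64 dB
∠G = 131.31° − 121.79° = 9.52°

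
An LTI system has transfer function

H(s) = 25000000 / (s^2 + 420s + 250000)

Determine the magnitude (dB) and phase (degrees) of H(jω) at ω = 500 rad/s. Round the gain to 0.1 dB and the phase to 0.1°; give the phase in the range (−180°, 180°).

41.5 dB, -90.0°

At s = jω = j500:
quadratic: (j500)² + 420·j500 + 250000 = 0 + j210000 → |·| ≈ 2.1e+05, ∠ ≈ 90.00°
|H| = 25000000 / 2.1e+05 ≈ 119.05
Gain = 20 log₁₀(119.05) ≈ 41.51 dB
∠H = 0.00° − 90.00° = -90.00°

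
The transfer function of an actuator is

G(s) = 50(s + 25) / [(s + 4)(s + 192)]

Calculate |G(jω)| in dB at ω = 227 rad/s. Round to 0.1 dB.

At s = jω = j227:
zero (s+25): 25 + j227 → |·| = √(25²+227²) = √52154 ≈ 228.37, ∠ = arctan(227/25) ≈ 83.72°
pole (s+4): 4 + j227 → |·| = √(4²+227²) = √51545 ≈ 227.04, ∠ = arctan(227/4) ≈ 88.99°
pole (s+192): 192 + j227 → |·| = √(192²+227²) = √88393 ≈ 297.31, ∠ = arctan(227/192) ≈ 49.77°
|G| = 50 · 228.37 / 67501 ≈ 0.16916
Gain = 20 log₁₀(0.16916) ≈ -15.43 dB

-15.4 dB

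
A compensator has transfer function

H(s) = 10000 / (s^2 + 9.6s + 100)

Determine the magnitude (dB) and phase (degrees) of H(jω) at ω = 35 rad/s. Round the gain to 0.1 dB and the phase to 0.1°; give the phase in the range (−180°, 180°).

18.6 dB, -163.4°

At s = jω = j35:
quadratic: (j35)² + 9.6·j35 + 100 = -1125 + j336 → |·| ≈ 1174.1, ∠ ≈ 163.37°
|H| = 10000 / 1174.1 ≈ 8.5172
Gain = 20 log₁₀(8.5172) ≈ 18.61 dB
∠H = 0.00° − 163.37° = -163.37°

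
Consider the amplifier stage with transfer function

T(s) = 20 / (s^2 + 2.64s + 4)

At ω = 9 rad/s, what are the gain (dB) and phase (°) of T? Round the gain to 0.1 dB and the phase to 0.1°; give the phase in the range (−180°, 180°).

-12.1 dB, -162.9°

At s = jω = j9:
quadratic: (j9)² + 2.64·j9 + 4 = -77 + j23.76 → |·| ≈ 80.582, ∠ ≈ 162.85°
|T| = 20 / 80.582 ≈ 0.24819
Gain = 20 log₁₀(0.24819) ≈ -12.10 dB
∠T = 0.00° − 162.85° = -162.85°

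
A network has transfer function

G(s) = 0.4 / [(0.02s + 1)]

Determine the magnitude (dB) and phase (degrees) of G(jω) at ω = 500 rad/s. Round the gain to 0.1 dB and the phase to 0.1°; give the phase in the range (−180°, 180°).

At ω = 500 rad/s:
pole (1 + j500·0.02) = 1 + j10 → |·| ≈ 10.05, ∠ ≈ 84.29°
|G| = 0.4 · 1 / (10.05) ≈ 0.039801
Gain = 20 log₁₀(0.039801) ≈ -28.00 dB
∠G = (0°) − (84.29°) = -84.29°

-28.0 dB, -84.3°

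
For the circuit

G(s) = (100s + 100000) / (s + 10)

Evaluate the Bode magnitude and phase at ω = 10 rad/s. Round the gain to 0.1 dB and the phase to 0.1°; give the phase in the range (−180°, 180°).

Substitute s = j10:
Numerator: 100(j10) + 100000 = 100000 + j1000
Denominator: (j10) + 10 = 10 + j10
|N| = √(100000² + 1000²) ≈ 1e+05, ∠N ≈ 0.57°
|D| = √(10² + 10²) ≈ 14.142, ∠D ≈ 45.00°
|G| = 1e+05 / 14.142 ≈ 7071.1
Gain = 20 log₁₀(7071.1) ≈ 76.99 dB
∠G = 0.57° − 45.00° = -44.43°

77.0 dB, -44.4°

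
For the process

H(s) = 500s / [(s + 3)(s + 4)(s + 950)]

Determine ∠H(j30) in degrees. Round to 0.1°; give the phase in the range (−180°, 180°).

-78.5°

At s = jω = j30:
zero at origin: s = j30 → |·| = 30, ∠ = 90.00°
pole (s+3): 3 + j30 → |·| = √(3²+30²) = √909 ≈ 30.15, ∠ = arctan(30/3) ≈ 84.29°
pole (s+4): 4 + j30 → |·| = √(4²+30²) = √916 ≈ 30.265, ∠ = arctan(30/4) ≈ 82.41°
pole (s+950): 950 + j30 → |·| = √(950²+30²) = √903400 ≈ 950.47, ∠ = arctan(30/950) ≈ 1.81°
∠H = 90.00° − 168.51° = -78.51°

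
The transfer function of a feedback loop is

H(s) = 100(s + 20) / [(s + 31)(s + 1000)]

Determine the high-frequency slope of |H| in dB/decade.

Each pole contributes −20 dB/decade at high frequency; each zero contributes +20 dB/decade.
Net: 1 zero(s) − 2 pole(s) → -20 dB/decade.

-20 dB/decade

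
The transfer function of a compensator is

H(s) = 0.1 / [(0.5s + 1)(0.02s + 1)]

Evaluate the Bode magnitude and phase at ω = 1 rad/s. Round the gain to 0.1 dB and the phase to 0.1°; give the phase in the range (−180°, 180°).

-21.0 dB, -27.7°

At ω = 1 rad/s:
pole (1 + j1·0.5) = 1 + j0.5 → |·| ≈ 1.118, ∠ ≈ 26.57°
pole (1 + j1·0.02) = 1 + j0.02 → |·| ≈ 1.0002, ∠ ≈ 1.15°
|H| = 0.1 · 1 / (1.118 · 1.0002) ≈ 0.089428
Gain = 20 log₁₀(0.089428) ≈ -20.97 dB
∠H = (0°) − (26.57° + 1.15°) = -27.72°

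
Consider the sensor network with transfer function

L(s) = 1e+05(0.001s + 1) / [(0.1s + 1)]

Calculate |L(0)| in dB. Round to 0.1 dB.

L(0) = 1e+05 · 1 / 1 = 1e+05
20 log₁₀(1e+05) ≈ 100.00 dB

100.0 dB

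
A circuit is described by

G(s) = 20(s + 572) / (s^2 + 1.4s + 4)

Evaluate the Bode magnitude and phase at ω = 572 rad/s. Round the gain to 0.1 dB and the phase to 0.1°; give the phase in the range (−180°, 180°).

At s = jω = j572:
zero (s+572): 572 + j572 → |·| = √(572²+572²) = √654368 ≈ 808.93, ∠ = arctan(572/572) ≈ 45.00°
quadratic: (j572)² + 1.4·j572 + 4 = -327180 + j800.8 → |·| ≈ 3.2718e+05, ∠ ≈ 179.86°
|G| = 20 · 808.93 / 3.2718e+05 ≈ 0.049449
Gain = 20 log₁₀(0.049449) ≈ -26.12 dB
∠G = 45.00° − 179.86° = -134.86°

-26.1 dB, -134.9°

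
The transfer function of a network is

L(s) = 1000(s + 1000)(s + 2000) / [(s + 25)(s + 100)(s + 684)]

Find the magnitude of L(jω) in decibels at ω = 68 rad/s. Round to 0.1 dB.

At s = jω = j68:
zero (s+1000): 1000 + j68 → |·| = √(1000²+68²) = √1004624 ≈ 1002.3, ∠ = arctan(68/1000) ≈ 3.89°
zero (s+2000): 2000 + j68 → |·| = √(2000²+68²) = √4004624 ≈ 2001.2, ∠ = arctan(68/2000) ≈ 1.95°
pole (s+25): 25 + j68 → |·| = √(25²+68²) = √5249 ≈ 72.45, ∠ = arctan(68/25) ≈ 69.81°
pole (s+100): 100 + j68 → |·| = √(100²+68²) = √14624 ≈ 120.93, ∠ = arctan(68/100) ≈ 34.22°
pole (s+684): 684 + j68 → |·| = √(684²+68²) = √472480 ≈ 687.37, ∠ = arctan(68/684) ≈ 5.68°
|L| = 1000 · 2.0058e+06 / 6.0223e+06 ≈ 333.06
Gain = 20 log₁₀(333.06) ≈ 50.45 dB

50.5 dB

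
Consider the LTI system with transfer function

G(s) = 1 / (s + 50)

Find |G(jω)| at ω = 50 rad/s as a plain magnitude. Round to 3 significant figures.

0.0141

Substitute s = j50:
Numerator: 1 = 1 + j0
Denominator: (j50) + 50 = 50 + j50
|N| = √(1² + 0²) ≈ 1, ∠N ≈ 0.00°
|D| = √(50² + 50²) ≈ 70.711, ∠D ≈ 45.00°
|G| = 1 / 70.711 ≈ 0.014142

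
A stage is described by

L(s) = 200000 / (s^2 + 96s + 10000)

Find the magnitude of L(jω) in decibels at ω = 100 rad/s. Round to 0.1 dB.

At s = jω = j100:
quadratic: (j100)² + 96·j100 + 10000 = 0 + j9600 → |·| ≈ 9600, ∠ ≈ 90.00°
|L| = 200000 / 9600 ≈ 20.833
Gain = 20 log₁₀(20.833) ≈ 26.38 dB

26.4 dB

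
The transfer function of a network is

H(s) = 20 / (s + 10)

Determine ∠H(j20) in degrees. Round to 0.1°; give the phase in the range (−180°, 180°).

-63.4°

Substitute s = j20:
Numerator: 20 = 20 + j0
Denominator: (j20) + 10 = 10 + j20
|N| = √(20² + 0²) ≈ 20, ∠N ≈ 0.00°
|D| = √(10² + 20²) ≈ 22.361, ∠D ≈ 63.43°
∠H = 0.00° − 63.43° = -63.43°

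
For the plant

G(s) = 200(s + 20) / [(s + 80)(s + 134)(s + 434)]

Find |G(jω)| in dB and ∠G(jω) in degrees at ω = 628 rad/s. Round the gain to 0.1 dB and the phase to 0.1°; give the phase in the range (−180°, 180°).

-67.9 dB, -127.9°

At s = jω = j628:
zero (s+20): 20 + j628 → |·| = √(20²+628²) = √394784 ≈ 628.32, ∠ = arctan(628/20) ≈ 88.18°
pole (s+80): 80 + j628 → |·| = √(80²+628²) = √400784 ≈ 633.08, ∠ = arctan(628/80) ≈ 82.74°
pole (s+134): 134 + j628 → |·| = √(134²+628²) = √412340 ≈ 642.14, ∠ = arctan(628/134) ≈ 77.96°
pole (s+434): 434 + j628 → |·| = √(434²+628²) = √582740 ≈ 763.37, ∠ = arctan(628/434) ≈ 55.35°
|G| = 200 · 628.32 / 3.1033e+08 ≈ 0.00040494
Gain = 20 log₁₀(0.00040494) ≈ -67.85 dB
∠G = 88.18° − 216.05° = -127.87°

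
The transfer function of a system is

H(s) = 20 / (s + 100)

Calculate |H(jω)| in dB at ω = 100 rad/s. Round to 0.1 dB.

-17.0 dB

Substitute s = j100:
Numerator: 20 = 20 + j0
Denominator: (j100) + 100 = 100 + j100
|N| = √(20² + 0²) ≈ 20, ∠N ≈ 0.00°
|D| = √(100² + 100²) ≈ 141.42, ∠D ≈ 45.00°
|H| = 20 / 141.42 ≈ 0.14142
Gain = 20 log₁₀(0.14142) ≈ -16.99 dB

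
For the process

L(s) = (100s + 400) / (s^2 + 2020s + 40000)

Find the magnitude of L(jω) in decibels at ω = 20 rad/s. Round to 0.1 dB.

-28.9 dB

Substitute s = j20:
Numerator: 100(j20) + 400 = 400 + j2000
Denominator: (j20)^2 + 2020(j20) + 40000 = 39600 + j40400
|N| = √(400² + 2000²) ≈ 2039.6, ∠N ≈ 78.69°
|D| = √(39600² + 40400²) ≈ 56571, ∠D ≈ 45.57°
|L| = 2039.6 / 56571 ≈ 0.036054
Gain = 20 log₁₀(0.036054) ≈ -28.86 dB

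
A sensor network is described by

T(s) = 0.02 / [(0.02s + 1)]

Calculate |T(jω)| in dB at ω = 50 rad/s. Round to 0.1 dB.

At ω = 50 rad/s:
pole (1 + j50·0.02) = 1 + j1 → |·| ≈ 1.4142, ∠ ≈ 45.00°
|T| = 0.02 · 1 / (1.4142) ≈ 0.014142
Gain = 20 log₁₀(0.014142) ≈ -36.99 dB

-37.0 dB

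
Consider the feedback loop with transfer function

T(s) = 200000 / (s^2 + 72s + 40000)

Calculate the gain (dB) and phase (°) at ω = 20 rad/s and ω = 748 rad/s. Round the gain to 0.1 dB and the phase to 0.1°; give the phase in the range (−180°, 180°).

At s = jω = j20:
quadratic: (j20)² + 72·j20 + 40000 = 39600 + j1440 → |·| ≈ 39626, ∠ ≈ 2.08°
|T| = 200000 / 39626 ≈ 5.0472
Gain = 20 log₁₀(5.0472) ≈ 14.06 dB
∠T = 0.00° − 2.08° = -2.08°

At s = jω = j748:
quadratic: (j748)² + 72·j748 + 40000 = -519504 + j53856 → |·| ≈ 5.2229e+05, ∠ ≈ 174.08°
|T| = 200000 / 5.2229e+05 ≈ 0.38293
Gain = 20 log₁₀(0.38293) ≈ -8.34 dB
∠T = 0.00° − 174.08° = -174.08°

ω = 20: 14.1 dB, -2.1°; ω = 748: -8.3 dB, -174.1°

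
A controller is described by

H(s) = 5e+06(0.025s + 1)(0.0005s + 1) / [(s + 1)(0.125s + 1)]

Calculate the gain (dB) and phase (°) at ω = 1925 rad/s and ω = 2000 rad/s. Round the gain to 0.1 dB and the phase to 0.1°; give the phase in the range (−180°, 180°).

ω = 1925: 57.2 dB, -47.0°; ω = 2000: 57.0 dB, -45.9°

At ω = 1925 rad/s:
zero (1 + j1925·0.025) = 1 + j48.125 → |·| ≈ 48.135, ∠ ≈ 88.81°
zero (1 + j1925·0.0005) = 1 + j0.9625 → |·| ≈ 1.388, ∠ ≈ 43.91°
pole (1 + j1925·1) = 1 + j1925 → |·| ≈ 1925, ∠ ≈ 89.97°
pole (1 + j1925·0.125) = 1 + j240.625 → |·| ≈ 240.63, ∠ ≈ 89.76°
|H| = 5e+06 · 48.135 · 1.388 / (1925 · 240.63) ≈ 721.17
Gain = 20 log₁₀(721.17) ≈ 57.16 dB
∠H = (88.81° + 43.91°) − (89.97° + 89.76°) = -47.01°

At ω = 2000 rad/s:
zero (1 + j2000·0.025) = 1 + j50 → |·| ≈ 50.01, ∠ ≈ 88.85°
zero (1 + j2000·0.0005) = 1 + j1 → |·| ≈ 1.4142, ∠ ≈ 45.00°
pole (1 + j2000·1) = 1 + j2000 → |·| ≈ 2000, ∠ ≈ 89.97°
pole (1 + j2000·0.125) = 1 + j250 → |·| ≈ 250, ∠ ≈ 89.77°
|H| = 5e+06 · 50.01 · 1.4142 / (2000 · 250) ≈ 707.24
Gain = 20 log₁₀(707.24) ≈ 56.99 dB
∠H = (88.85° + 45.00°) − (89.97° + 89.77°) = -45.89°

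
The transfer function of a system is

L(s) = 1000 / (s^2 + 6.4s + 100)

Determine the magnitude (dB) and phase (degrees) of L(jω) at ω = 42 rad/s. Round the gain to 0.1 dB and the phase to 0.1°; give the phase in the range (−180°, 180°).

At s = jω = j42:
quadratic: (j42)² + 6.4·j42 + 100 = -1664 + j268.8 → |·| ≈ 1685.6, ∠ ≈ 170.82°
|L| = 1000 / 1685.6 ≈ 0.59326
Gain = 20 log₁₀(0.59326) ≈ -4.54 dB
∠L = 0.00° − 170.82° = -170.82°

-4.5 dB, -170.8°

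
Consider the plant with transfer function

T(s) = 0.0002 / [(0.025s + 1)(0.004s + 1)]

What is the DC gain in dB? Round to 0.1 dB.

-74.0 dB

T(0) = 0.0002 · 1 / 1 = 0.0002
20 log₁₀(0.0002) ≈ -73.98 dB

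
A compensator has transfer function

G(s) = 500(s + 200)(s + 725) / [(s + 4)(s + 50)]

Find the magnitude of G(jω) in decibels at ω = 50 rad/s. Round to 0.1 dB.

86.5 dB

At s = jω = j50:
zero (s+200): 200 + j50 → |·| = √(200²+50²) = √42500 ≈ 206.16, ∠ = arctan(50/200) ≈ 14.04°
zero (s+725): 725 + j50 → |·| = √(725²+50²) = √528125 ≈ 726.72, ∠ = arctan(50/725) ≈ 3.95°
pole (s+4): 4 + j50 → |·| = √(4²+50²) = √2516 ≈ 50.16, ∠ = arctan(50/4) ≈ 85.43°
pole (s+50): 50 + j50 → |·| = √(50²+50²) = √5000 ≈ 70.711, ∠ = arctan(50/50) ≈ 45.00°
|G| = 500 · 1.4982e+05 / 3546.9 ≈ 21120
Gain = 20 log₁₀(21120) ≈ 86.49 dB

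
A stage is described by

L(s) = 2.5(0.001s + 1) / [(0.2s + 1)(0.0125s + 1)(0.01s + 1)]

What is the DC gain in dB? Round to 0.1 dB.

8.0 dB

L(0) = 2.5 · 1 / 1 = 2.5
20 log₁₀(2.5) ≈ 7.96 dB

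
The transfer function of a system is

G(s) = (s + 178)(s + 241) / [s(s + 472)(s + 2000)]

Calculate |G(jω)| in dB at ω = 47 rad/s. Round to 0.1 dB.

-59.9 dB

At s = jω = j47:
zero (s+178): 178 + j47 → |·| = √(178²+47²) = √33893 ≈ 184.1, ∠ = arctan(47/178) ≈ 14.79°
zero (s+241): 241 + j47 → |·| = √(241²+47²) = √60290 ≈ 245.54, ∠ = arctan(47/241) ≈ 11.04°
pole (s+472): 472 + j47 → |·| = √(472²+47²) = √224993 ≈ 474.33, ∠ = arctan(47/472) ≈ 5.69°
pole (s+2000): 2000 + j47 → |·| = √(2000²+47²) = √4002209 ≈ 2000.6, ∠ = arctan(47/2000) ≈ 1.35°
pole at origin: |s| = 47, ∠ = 90.00° (in denominator)
|G| = 1 · 45204 / 4.46e+07 ≈ 0.0010135
Gain = 20 log₁₀(0.0010135) ≈ -59.88 dB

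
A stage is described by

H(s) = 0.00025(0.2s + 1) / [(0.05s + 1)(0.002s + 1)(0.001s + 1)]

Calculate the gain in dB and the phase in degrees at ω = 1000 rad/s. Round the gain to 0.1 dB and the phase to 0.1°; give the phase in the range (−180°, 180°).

-70.0 dB, -107.6°

At ω = 1000 rad/s:
zero (1 + j1000·0.2) = 1 + j200 → |·| ≈ 200, ∠ ≈ 89.71°
pole (1 + j1000·0.05) = 1 + j50 → |·| ≈ 50.01, ∠ ≈ 88.85°
pole (1 + j1000·0.002) = 1 + j2 → |·| ≈ 2.2361, ∠ ≈ 63.43°
pole (1 + j1000·0.001) = 1 + j1 → |·| ≈ 1.4142, ∠ ≈ 45.00°
|H| = 0.00025 · 200 / (50.01 · 2.2361 · 1.4142) ≈ 0.00031616
Gain = 20 log₁₀(0.00031616) ≈ -70.00 dB
∠H = (89.71°) − (88.85° + 63.43° + 45.00°) = -107.57°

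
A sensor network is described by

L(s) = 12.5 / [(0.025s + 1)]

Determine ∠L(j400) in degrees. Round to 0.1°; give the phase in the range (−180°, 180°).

-84.3°

At ω = 400 rad/s:
pole (1 + j400·0.025) = 1 + j10 → |·| ≈ 10.05, ∠ ≈ 84.29°
∠L = (0°) − (84.29°) = -84.29°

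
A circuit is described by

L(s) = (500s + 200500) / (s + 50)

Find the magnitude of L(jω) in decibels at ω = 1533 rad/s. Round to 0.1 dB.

Substitute s = j1533:
Numerator: 500(j1533) + 200500 = 200500 + j766500
Denominator: (j1533) + 50 = 50 + j1533
|N| = √(200500² + 766500²) ≈ 7.9229e+05, ∠N ≈ 75.34°
|D| = √(50² + 1533²) ≈ 1533.8, ∠D ≈ 88.13°
|L| = 7.9229e+05 / 1533.8 ≈ 516.55
Gain = 20 log₁₀(516.55) ≈ 54.26 dB

54.3 dB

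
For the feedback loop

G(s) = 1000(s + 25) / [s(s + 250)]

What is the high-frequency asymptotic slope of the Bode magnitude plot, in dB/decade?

-20 dB/decade

Each pole contributes −20 dB/decade at high frequency; each zero contributes +20 dB/decade.
Net: 1 zero(s) − 2 pole(s) → -20 dB/decade.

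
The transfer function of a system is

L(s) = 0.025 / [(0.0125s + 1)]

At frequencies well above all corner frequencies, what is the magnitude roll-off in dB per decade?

-20 dB/decade

Each pole contributes −20 dB/decade at high frequency; each zero contributes +20 dB/decade.
Net: 0 zero(s) − 1 pole(s) → -20 dB/decade.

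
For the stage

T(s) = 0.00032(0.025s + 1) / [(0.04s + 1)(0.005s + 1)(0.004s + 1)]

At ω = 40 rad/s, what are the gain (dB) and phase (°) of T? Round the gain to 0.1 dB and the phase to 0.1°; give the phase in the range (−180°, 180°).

At ω = 40 rad/s:
zero (1 + j40·0.025) = 1 + j1 → |·| ≈ 1.4142, ∠ ≈ 45.00°
pole (1 + j40·0.04) = 1 + j1.6 → |·| ≈ 1.8868, ∠ ≈ 57.99°
pole (1 + j40·0.005) = 1 + j0.2 → |·| ≈ 1.0198, ∠ ≈ 11.31°
pole (1 + j40·0.004) = 1 + j0.16 → |·| ≈ 1.0127, ∠ ≈ 9.09°
|T| = 0.00032 · 1.4142 / (1.8868 · 1.0198 · 1.0127) ≈ 0.00023224
Gain = 20 log₁₀(0.00023224) ≈ -72.68 dB
∠T = (45.00°) − (57.99° + 11.31° + 9.09°) = -33.39°

-72.7 dB, -33.4°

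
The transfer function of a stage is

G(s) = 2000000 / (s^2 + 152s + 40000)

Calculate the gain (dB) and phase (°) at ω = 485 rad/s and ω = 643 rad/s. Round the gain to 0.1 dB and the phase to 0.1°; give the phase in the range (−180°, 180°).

ω = 485: 19.6 dB, -159.3°; ω = 643: 14.3 dB, -165.3°

At s = jω = j485:
quadratic: (j485)² + 152·j485 + 40000 = -195225 + j73720 → |·| ≈ 2.0868e+05, ∠ ≈ 159.31°
|G| = 2000000 / 2.0868e+05 ≈ 9.5841
Gain = 20 log₁₀(9.5841) ≈ 19.63 dB
∠G = 0.00° − 159.31° = -159.31°

At s = jω = j643:
quadratic: (j643)² + 152·j643 + 40000 = -373449 + j97736 → |·| ≈ 3.8603e+05, ∠ ≈ 165.33°
|G| = 2000000 / 3.8603e+05 ≈ 5.1809
Gain = 20 log₁₀(5.1809) ≈ 14.29 dB
∠G = 0.00° − 165.33° = -165.33°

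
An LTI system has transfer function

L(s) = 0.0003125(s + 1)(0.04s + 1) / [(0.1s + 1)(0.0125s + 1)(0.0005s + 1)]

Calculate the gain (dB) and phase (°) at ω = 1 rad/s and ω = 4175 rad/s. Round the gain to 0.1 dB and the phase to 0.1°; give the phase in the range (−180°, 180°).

At ω = 1 rad/s:
zero (1 + j1·1) = 1 + j1 → |·| ≈ 1.4142, ∠ ≈ 45.00°
zero (1 + j1·0.04) = 1 + j0.04 → |·| ≈ 1.0008, ∠ ≈ 2.29°
pole (1 + j1·0.1) = 1 + j0.1 → |·| ≈ 1.005, ∠ ≈ 5.71°
pole (1 + j1·0.0125) = 1 + j0.0125 → |·| ≈ 1.0001, ∠ ≈ 0.72°
pole (1 + j1·0.0005) = 1 + j0.0005 → |·| ≈ 1, ∠ ≈ 0.03°
|L| = 0.0003125 · 1.4142 · 1.0008 / (1.005 · 1.0001 · 1) ≈ 0.00044005
Gain = 20 log₁₀(0.00044005) ≈ -67.13 dB
∠L = (45.00° + 2.29°) − (5.71° + 0.72° + 0.03°) = 40.83°

At ω = 4175 rad/s:
zero (1 + j4175·1) = 1 + j4175 → |·| ≈ 4175, ∠ ≈ 89.99°
zero (1 + j4175·0.04) = 1 + j167 → |·| ≈ 167, ∠ ≈ 89.66°
pole (1 + j4175·0.1) = 1 + j417.5 → |·| ≈ 417.5, ∠ ≈ 89.86°
pole (1 + j4175·0.0125) = 1 + j52.1875 → |·| ≈ 52.197, ∠ ≈ 88.90°
pole (1 + j4175·0.0005) = 1 + j2.0875 → |·| ≈ 2.3147, ∠ ≈ 64.40°
|L| = 0.0003125 · 4175 · 167 / (417.5 · 52.197 · 2.3147) ≈ 0.0043194
Gain = 20 log₁₀(0.0043194) ≈ -47.29 dB
∠L = (89.99° + 89.66°) − (89.86° + 88.90° + 64.40°) = -63.51°

ω = 1: -67.1 dB, 40.8°; ω = 4175: -47.3 dB, -63.5°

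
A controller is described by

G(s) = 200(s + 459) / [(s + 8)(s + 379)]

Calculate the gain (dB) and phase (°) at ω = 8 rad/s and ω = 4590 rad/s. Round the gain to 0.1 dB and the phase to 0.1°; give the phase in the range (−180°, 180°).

ω = 8: 26.6 dB, -45.2°; ω = 4590: -27.2 dB, -90.9°

At s = jω = j8:
zero (s+459): 459 + j8 → |·| = √(459²+8²) = √210745 ≈ 459.07, ∠ = arctan(8/459) ≈ 1.00°
pole (s+8): 8 + j8 → |·| = √(8²+8²) = √128 ≈ 11.314, ∠ = arctan(8/8) ≈ 45.00°
pole (s+379): 379 + j8 → |·| = √(379²+8²) = √143705 ≈ 379.08, ∠ = arctan(8/379) ≈ 1.21°
|G| = 200 · 459.07 / 4288.9 ≈ 21.407
Gain = 20 log₁₀(21.407) ≈ 26.61 dB
∠G = 1.00° − 46.21° = -45.21°

At s = jω = j4590:
zero (s+459): 459 + j4590 → |·| = √(459²+4590²) = √21278781 ≈ 4612.9, ∠ = arctan(4590/459) ≈ 84.29°
pole (s+8): 8 + j4590 → |·| = √(8²+4590²) = √21068164 ≈ 4590, ∠ = arctan(4590/8) ≈ 89.90°
pole (s+379): 379 + j4590 → |·| = √(379²+4590²) = √21211741 ≈ 4605.6, ∠ = arctan(4590/379) ≈ 85.28°
|G| = 200 · 4612.9 / 2.114e+07 ≈ 0.043641
Gain = 20 log₁₀(0.043641) ≈ -27.20 dB
∠G = 84.29° − 175.18° = -90.89°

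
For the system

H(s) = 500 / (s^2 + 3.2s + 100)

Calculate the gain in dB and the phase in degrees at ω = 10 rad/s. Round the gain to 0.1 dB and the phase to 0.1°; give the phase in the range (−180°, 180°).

23.9 dB, -90.0°

At s = jω = j10:
quadratic: (j10)² + 3.2·j10 + 100 = 0 + j32 → |·| ≈ 32, ∠ ≈ 90.00°
|H| = 500 / 32 ≈ 15.625
Gain = 20 log₁₀(15.625) ≈ 23.88 dB
∠H = 0.00° − 90.00° = -90.00°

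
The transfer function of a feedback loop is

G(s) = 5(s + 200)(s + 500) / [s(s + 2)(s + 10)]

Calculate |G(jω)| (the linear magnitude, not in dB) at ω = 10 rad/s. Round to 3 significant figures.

347

At s = jω = j10:
zero (s+200): 200 + j10 → |·| = √(200²+10²) = √40100 ≈ 200.25, ∠ = arctan(10/200) ≈ 2.86°
zero (s+500): 500 + j10 → |·| = √(500²+10²) = √250100 ≈ 500.1, ∠ = arctan(10/500) ≈ 1.15°
pole (s+2): 2 + j10 → |·| = √(2²+10²) = √104 ≈ 10.198, ∠ = arctan(10/2) ≈ 78.69°
pole (s+10): 10 + j10 → |·| = √(10²+10²) = √200 ≈ 14.142, ∠ = arctan(10/10) ≈ 45.00°
pole at origin: |s| = 10, ∠ = 90.00° (in denominator)
|G| = 5 · 1.0015e+05 / 1442.2 ≈ 347.21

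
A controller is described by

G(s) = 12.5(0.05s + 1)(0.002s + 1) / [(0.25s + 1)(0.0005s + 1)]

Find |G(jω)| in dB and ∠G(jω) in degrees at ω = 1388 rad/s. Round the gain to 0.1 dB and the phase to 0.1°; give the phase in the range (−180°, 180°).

15.7 dB, 34.8°

At ω = 1388 rad/s:
zero (1 + j1388·0.05) = 1 + j69.4 → |·| ≈ 69.407, ∠ ≈ 89.17°
zero (1 + j1388·0.002) = 1 + j2.776 → |·| ≈ 2.9506, ∠ ≈ 70.19°
pole (1 + j1388·0.25) = 1 + j347 → |·| ≈ 347, ∠ ≈ 89.83°
pole (1 + j1388·0.0005) = 1 + j0.694 → |·| ≈ 1.2172, ∠ ≈ 34.76°
|G| = 12.5 · 69.407 · 2.9506 / (347 · 1.2172) ≈ 6.0608
Gain = 20 log₁₀(6.0608) ≈ 15.65 dB
∠G = (89.17° + 70.19°) − (89.83° + 34.76°) = 34.77°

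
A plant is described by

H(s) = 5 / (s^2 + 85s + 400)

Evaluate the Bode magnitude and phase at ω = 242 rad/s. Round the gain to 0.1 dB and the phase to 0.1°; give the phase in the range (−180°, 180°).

-81.8 dB, -160.5°

Substitute s = j242:
Numerator: 5 = 5 + j0
Denominator: (j242)^2 + 85(j242) + 400 = -58164 + j20570
|N| = √(5² + 0²) ≈ 5, ∠N ≈ 0.00°
|D| = √(58164² + 20570²) ≈ 61694, ∠D ≈ 160.52°
|H| = 5 / 61694 ≈ 8.1045e-05
Gain = 20 log₁₀(8.1045e-05) ≈ -81.83 dB
∠H = 0.00° − 160.52° = -160.52°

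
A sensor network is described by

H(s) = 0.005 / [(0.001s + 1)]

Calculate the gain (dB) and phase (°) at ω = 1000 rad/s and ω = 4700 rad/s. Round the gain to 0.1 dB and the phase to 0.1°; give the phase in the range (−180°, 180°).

ω = 1000: -49.0 dB, -45.0°; ω = 4700: -59.7 dB, -78.0°

At ω = 1000 rad/s:
pole (1 + j1000·0.001) = 1 + j1 → |·| ≈ 1.4142, ∠ ≈ 45.00°
|H| = 0.005 · 1 / (1.4142) ≈ 0.0035356
Gain = 20 log₁₀(0.0035356) ≈ -49.03 dB
∠H = (0°) − (45.00°) = -45.00°

At ω = 4700 rad/s:
pole (1 + j4700·0.001) = 1 + j4.7 → |·| ≈ 4.8052, ∠ ≈ 77.99°
|H| = 0.005 · 1 / (4.8052) ≈ 0.0010405
Gain = 20 log₁₀(0.0010405) ≈ -59.66 dB
∠H = (0°) − (77.99°) = -77.99°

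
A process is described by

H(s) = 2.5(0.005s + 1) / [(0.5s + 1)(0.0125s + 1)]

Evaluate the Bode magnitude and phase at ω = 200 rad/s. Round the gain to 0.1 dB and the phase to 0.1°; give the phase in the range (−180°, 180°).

At ω = 200 rad/s:
zero (1 + j200·0.005) = 1 + j1 → |·| ≈ 1.4142, ∠ ≈ 45.00°
pole (1 + j200·0.5) = 1 + j100 → |·| ≈ 100, ∠ ≈ 89.43°
pole (1 + j200·0.0125) = 1 + j2.5 → |·| ≈ 2.6926, ∠ ≈ 68.20°
|H| = 2.5 · 1.4142 / (100 · 2.6926) ≈ 0.01313
Gain = 20 log₁₀(0.01313) ≈ -37.63 dB
∠H = (45.00°) − (89.43° + 68.20°) = -112.63°

-37.6 dB, -112.6°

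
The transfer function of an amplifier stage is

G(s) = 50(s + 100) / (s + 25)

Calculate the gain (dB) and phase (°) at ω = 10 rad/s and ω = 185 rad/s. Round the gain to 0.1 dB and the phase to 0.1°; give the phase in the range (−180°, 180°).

At s = jω = j10:
zero (s+100): 100 + j10 → |·| = √(100²+10²) = √10100 ≈ 100.5, ∠ = arctan(10/100) ≈ 5.71°
pole (s+25): 25 + j10 → |·| = √(25²+10²) = √725 ≈ 26.926, ∠ = arctan(10/25) ≈ 21.80°
|G| = 50 · 100.5 / 26.926 ≈ 186.62
Gain = 20 log₁₀(186.62) ≈ 45.42 dB
∠G = 5.71° − 21.80° = -16.09°

At s = jω = j185:
zero (s+100): 100 + j185 → |·| = √(100²+185²) = √44225 ≈ 210.3, ∠ = arctan(185/100) ≈ 61.61°
pole (s+25): 25 + j185 → |·| = √(25²+185²) = √34850 ≈ 186.68, ∠ = arctan(185/25) ≈ 82.30°
|G| = 50 · 210.3 / 186.68 ≈ 56.326
Gain = 20 log₁₀(56.326) ≈ 35.01 dB
∠G = 61.61° − 82.30° = -20.69°

ω = 10: 45.4 dB, -16.1°; ω = 185: 35.0 dB, -20.7°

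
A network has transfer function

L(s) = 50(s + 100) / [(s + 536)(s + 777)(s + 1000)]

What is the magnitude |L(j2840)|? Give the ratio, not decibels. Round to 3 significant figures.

5.55e-06

At s = jω = j2840:
zero (s+100): 100 + j2840 → |·| = √(100²+2840²) = √8075600 ≈ 2841.8, ∠ = arctan(2840/100) ≈ 87.98°
pole (s+536): 536 + j2840 → |·| = √(536²+2840²) = √8352896 ≈ 2890.1, ∠ = arctan(2840/536) ≈ 79.31°
pole (s+777): 777 + j2840 → |·| = √(777²+2840²) = √8669329 ≈ 2944.4, ∠ = arctan(2840/777) ≈ 74.70°
pole (s+1000): 1000 + j2840 → |·| = √(1000²+2840²) = √9065600 ≈ 3010.9, ∠ = arctan(2840/1000) ≈ 70.60°
|L| = 50 · 2841.8 / 2.5622e+10 ≈ 5.5456e-06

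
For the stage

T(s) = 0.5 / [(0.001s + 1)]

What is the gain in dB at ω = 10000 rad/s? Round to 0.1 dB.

-26.1 dB

At ω = 10000 rad/s:
pole (1 + j10000·0.001) = 1 + j10 → |·| ≈ 10.05, ∠ ≈ 84.29°
|T| = 0.5 · 1 / (10.05) ≈ 0.049751
Gain = 20 log₁₀(0.049751) ≈ -26.06 dB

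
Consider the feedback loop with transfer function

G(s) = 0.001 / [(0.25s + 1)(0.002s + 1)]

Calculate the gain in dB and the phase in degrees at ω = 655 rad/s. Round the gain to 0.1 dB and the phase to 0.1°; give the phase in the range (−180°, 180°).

At ω = 655 rad/s:
pole (1 + j655·0.25) = 1 + j163.75 → |·| ≈ 163.75, ∠ ≈ 89.65°
pole (1 + j655·0.002) = 1 + j1.31 → |·| ≈ 1.6481, ∠ ≈ 52.64°
|G| = 0.001 · 1 / (163.75 · 1.6481) ≈ 3.7054e-06
Gain = 20 log₁₀(3.7054e-06) ≈ -108.62 dB
∠G = (0°) − (89.65° + 52.64°) = -142.29°

-108.6 dB, -142.3°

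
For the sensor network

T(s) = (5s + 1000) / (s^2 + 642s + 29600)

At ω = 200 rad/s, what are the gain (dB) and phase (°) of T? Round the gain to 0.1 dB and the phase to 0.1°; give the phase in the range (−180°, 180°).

Substitute s = j200:
Numerator: 5(j200) + 1000 = 1000 + j1000
Denominator: (j200)^2 + 642(j200) + 29600 = -10400 + j128400
|N| = √(1000² + 1000²) ≈ 1414.2, ∠N ≈ 45.00°
|D| = √(10400² + 128400²) ≈ 1.2882e+05, ∠D ≈ 94.63°
|T| = 1414.2 / 1.2882e+05 ≈ 0.010978
Gain = 20 log₁₀(0.010978) ≈ -39.19 dB
∠T = 45.00° − 94.63° = -49.63°

-39.2 dB, -49.6°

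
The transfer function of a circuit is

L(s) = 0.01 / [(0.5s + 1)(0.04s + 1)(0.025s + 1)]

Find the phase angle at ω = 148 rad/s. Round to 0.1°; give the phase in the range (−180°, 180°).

115.5°

At ω = 148 rad/s:
pole (1 + j148·0.5) = 1 + j74 → |·| ≈ 74.007, ∠ ≈ 89.23°
pole (1 + j148·0.04) = 1 + j5.92 → |·| ≈ 6.0039, ∠ ≈ 80.41°
pole (1 + j148·0.025) = 1 + j3.7 → |·| ≈ 3.8328, ∠ ≈ 74.88°
∠L = (0°) − (89.23° + 80.41° + 74.88°) = -244.52° ≡ 115.48° (principal value)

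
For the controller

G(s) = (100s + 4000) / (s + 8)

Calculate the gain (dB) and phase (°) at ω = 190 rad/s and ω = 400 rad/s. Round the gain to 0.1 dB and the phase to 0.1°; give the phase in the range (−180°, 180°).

ω = 190: 40.2 dB, -9.5°; ω = 400: 40.0 dB, -4.6°

Substitute s = j190:
Numerator: 100(j190) + 4000 = 4000 + j19000
Denominator: (j190) + 8 = 8 + j190
|N| = √(4000² + 19000²) ≈ 19416, ∠N ≈ 78.11°
|D| = √(8² + 190²) ≈ 190.17, ∠D ≈ 87.59°
|G| = 19416 / 190.17 ≈ 102.1
Gain = 20 log₁₀(102.1) ≈ 40.18 dB
∠G = 78.11° − 87.59° = -9.48°

Substitute s = j400:
Numerator: 100(j400) + 4000 = 4000 + j40000
Denominator: (j400) + 8 = 8 + j400
|N| = √(4000² + 40000²) ≈ 40200, ∠N ≈ 84.29°
|D| = √(8² + 400²) ≈ 400.08, ∠D ≈ 88.85°
|G| = 40200 / 400.08 ≈ 100.48
Gain = 20 log₁₀(100.48) ≈ 40.04 dB
∠G = 84.29° − 88.85° = -4.56°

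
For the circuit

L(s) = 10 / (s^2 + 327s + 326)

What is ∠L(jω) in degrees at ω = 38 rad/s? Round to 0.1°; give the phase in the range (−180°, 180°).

Substitute s = j38:
Numerator: 10 = 10 + j0
Denominator: (j38)^2 + 327(j38) + 326 = -1118 + j12426
|N| = √(10² + 0²) ≈ 10, ∠N ≈ 0.00°
|D| = √(1118² + 12426²) ≈ 12476, ∠D ≈ 95.14°
∠L = 0.00° − 95.14° = -95.14°

-95.1°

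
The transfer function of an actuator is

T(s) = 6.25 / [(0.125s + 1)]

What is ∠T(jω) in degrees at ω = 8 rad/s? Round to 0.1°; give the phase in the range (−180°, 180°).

At ω = 8 rad/s:
pole (1 + j8·0.125) = 1 + j1 → |·| ≈ 1.4142, ∠ ≈ 45.00°
∠T = (0°) − (45.00°) = -45.00°

-45.0°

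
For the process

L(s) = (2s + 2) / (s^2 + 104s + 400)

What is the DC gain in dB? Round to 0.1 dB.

L(0) = 2 / 400 = 0.005
20 log₁₀(0.005) ≈ -46.02 dB

-46.0 dB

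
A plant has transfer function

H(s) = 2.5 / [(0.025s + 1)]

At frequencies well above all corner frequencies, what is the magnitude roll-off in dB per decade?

Each pole contributes −20 dB/decade at high frequency; each zero contributes +20 dB/decade.
Net: 0 zero(s) − 1 pole(s) → -20 dB/decade.

-20 dB/decade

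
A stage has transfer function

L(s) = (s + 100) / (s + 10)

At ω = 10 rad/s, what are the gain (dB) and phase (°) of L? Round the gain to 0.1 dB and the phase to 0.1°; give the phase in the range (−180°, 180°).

At s = jω = j10:
zero (s+100): 100 + j10 → |·| = √(100²+10²) = √10100 ≈ 100.5, ∠ = arctan(10/100) ≈ 5.71°
pole (s+10): 10 + j10 → |·| = √(10²+10²) = √200 ≈ 14.142, ∠ = arctan(10/10) ≈ 45.00°
|L| = 1 · 100.5 / 14.142 ≈ 7.1065
Gain = 20 log₁₀(7.1065) ≈ 17.03 dB
∠L = 5.71° − 45.00° = -39.29°

17.0 dB, -39.3°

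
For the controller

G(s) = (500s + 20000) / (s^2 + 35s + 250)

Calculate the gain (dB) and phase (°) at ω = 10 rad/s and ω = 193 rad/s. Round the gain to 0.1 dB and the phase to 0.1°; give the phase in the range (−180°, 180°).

ω = 10: 34.7 dB, -52.8°; ω = 193: 8.4 dB, -91.4°

Substitute s = j10:
Numerator: 500(j10) + 20000 = 20000 + j5000
Denominator: (j10)^2 + 35(j10) + 250 = 150 + j350
|N| = √(20000² + 5000²) ≈ 20616, ∠N ≈ 14.04°
|D| = √(150² + 350²) ≈ 380.79, ∠D ≈ 66.80°
|G| = 20616 / 380.79 ≈ 54.14
Gain = 20 log₁₀(54.14) ≈ 34.67 dB
∠G = 14.04° − 66.80° = -52.76°

Substitute s = j193:
Numerator: 500(j193) + 20000 = 20000 + j96500
Denominator: (j193)^2 + 35(j193) + 250 = -36999 + j6755
|N| = √(20000² + 96500²) ≈ 98551, ∠N ≈ 78.29°
|D| = √(36999² + 6755²) ≈ 37611, ∠D ≈ 169.65°
|G| = 98551 / 37611 ≈ 2.6203
Gain = 20 log₁₀(2.6203) ≈ 8.37 dB
∠G = 78.29° − 169.65° = -91.36°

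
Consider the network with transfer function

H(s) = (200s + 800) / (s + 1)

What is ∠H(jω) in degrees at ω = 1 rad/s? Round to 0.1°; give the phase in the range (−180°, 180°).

-31.0°

Substitute s = j1:
Numerator: 200(j1) + 800 = 800 + j200
Denominator: (j1) + 1 = 1 + j1
|N| = √(800² + 200²) ≈ 824.62, ∠N ≈ 14.04°
|D| = √(1² + 1²) ≈ 1.4142, ∠D ≈ 45.00°
∠H = 14.04° − 45.00° = -30.96°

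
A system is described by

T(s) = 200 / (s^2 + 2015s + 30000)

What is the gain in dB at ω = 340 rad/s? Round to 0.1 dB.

-70.8 dB

Substitute s = j340:
Numerator: 200 = 200 + j0
Denominator: (j340)^2 + 2015(j340) + 30000 = -85600 + j685100
|N| = √(200² + 0²) ≈ 200, ∠N ≈ 0.00°
|D| = √(85600² + 685100²) ≈ 6.9043e+05, ∠D ≈ 97.12°
|T| = 200 / 6.9043e+05 ≈ 0.00028967
Gain = 20 log₁₀(0.00028967) ≈ -70.76 dB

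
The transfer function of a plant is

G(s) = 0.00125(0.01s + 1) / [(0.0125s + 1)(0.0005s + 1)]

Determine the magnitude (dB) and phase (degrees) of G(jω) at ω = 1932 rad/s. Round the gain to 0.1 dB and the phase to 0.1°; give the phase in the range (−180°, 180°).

At ω = 1932 rad/s:
zero (1 + j1932·0.01) = 1 + j19.32 → |·| ≈ 19.346, ∠ ≈ 87.04°
pole (1 + j1932·0.0125) = 1 + j24.15 → |·| ≈ 24.171, ∠ ≈ 87.63°
pole (1 + j1932·0.0005) = 1 + j0.966 → |·| ≈ 1.3904, ∠ ≈ 44.01°
|G| = 0.00125 · 19.346 / (24.171 · 1.3904) ≈ 0.00071956
Gain = 20 log₁₀(0.00071956) ≈ -62.86 dB
∠G = (87.04°) − (87.63° + 44.01°) = -44.60°

-62.9 dB, -44.6°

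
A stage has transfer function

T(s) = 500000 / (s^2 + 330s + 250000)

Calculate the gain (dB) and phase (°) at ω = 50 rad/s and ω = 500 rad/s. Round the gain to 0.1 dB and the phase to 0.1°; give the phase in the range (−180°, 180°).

At s = jω = j50:
quadratic: (j50)² + 330·j50 + 250000 = 247500 + j16500 → |·| ≈ 2.4805e+05, ∠ ≈ 3.81°
|T| = 500000 / 2.4805e+05 ≈ 2.0157
Gain = 20 log₁₀(2.0157) ≈ 6.09 dB
∠T = 0.00° − 3.81° = -3.81°

At s = jω = j500:
quadratic: (j500)² + 330·j500 + 250000 = 0 + j165000 → |·| ≈ 1.65e+05, ∠ ≈ 90.00°
|T| = 500000 / 1.65e+05 ≈ 3.0303
Gain = 20 log₁₀(3.0303) ≈ 9.63 dB
∠T = 0.00° − 90.00° = -90.00°

ω = 50: 6.1 dB, -3.8°; ω = 500: 9.6 dB, -90.0°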